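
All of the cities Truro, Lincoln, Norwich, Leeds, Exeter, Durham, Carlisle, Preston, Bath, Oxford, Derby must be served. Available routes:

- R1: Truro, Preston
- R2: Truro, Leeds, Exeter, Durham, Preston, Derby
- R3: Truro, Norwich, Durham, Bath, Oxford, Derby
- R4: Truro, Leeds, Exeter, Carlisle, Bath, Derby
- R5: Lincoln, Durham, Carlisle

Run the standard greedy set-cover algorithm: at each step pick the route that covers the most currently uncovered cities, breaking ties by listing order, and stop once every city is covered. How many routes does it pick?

3

Pick 1: R2 covers 6 new cities (Truro, Leeds, Exeter, Durham, Preston, Derby).
Pick 2: R3 covers 3 new cities (Norwich, Bath, Oxford).
Pick 3: R5 covers 2 new cities (Lincoln, Carlisle).
Greedy uses 3 routes.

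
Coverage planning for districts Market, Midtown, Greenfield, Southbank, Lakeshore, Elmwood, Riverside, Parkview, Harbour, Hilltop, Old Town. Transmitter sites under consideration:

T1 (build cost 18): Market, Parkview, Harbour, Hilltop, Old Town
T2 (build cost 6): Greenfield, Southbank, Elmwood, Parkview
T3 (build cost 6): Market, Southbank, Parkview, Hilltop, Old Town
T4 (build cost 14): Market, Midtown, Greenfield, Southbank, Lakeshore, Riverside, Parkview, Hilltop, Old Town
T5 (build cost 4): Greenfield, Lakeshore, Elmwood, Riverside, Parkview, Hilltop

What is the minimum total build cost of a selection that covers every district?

36

T1, T4, T5 cover every district at build cost 18 + 14 + 4 = 36.
Any cover uses at least 3 transmitter sites; among all covering selections none totals below 36.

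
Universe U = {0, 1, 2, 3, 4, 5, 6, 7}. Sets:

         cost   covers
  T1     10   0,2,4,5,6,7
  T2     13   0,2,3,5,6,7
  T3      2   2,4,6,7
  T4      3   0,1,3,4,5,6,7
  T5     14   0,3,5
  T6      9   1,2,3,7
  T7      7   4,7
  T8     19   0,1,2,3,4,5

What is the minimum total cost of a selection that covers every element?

T3, T4 cover every element at cost 2 + 3 = 5.
Any cover uses at least 2 sets; among all covering selections none totals below 5.

5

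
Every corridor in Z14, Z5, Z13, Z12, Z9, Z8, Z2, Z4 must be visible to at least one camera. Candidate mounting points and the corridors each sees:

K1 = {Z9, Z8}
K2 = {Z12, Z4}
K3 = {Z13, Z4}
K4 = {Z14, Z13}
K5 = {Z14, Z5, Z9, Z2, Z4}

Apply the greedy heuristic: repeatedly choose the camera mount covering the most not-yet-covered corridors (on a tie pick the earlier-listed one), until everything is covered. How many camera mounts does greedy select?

Pick 1: K5 covers 5 new corridors (Z14, Z5, Z9, Z2, Z4).
Pick 2: K1 covers 1 new corridors (Z8).
Pick 3: K2 covers 1 new corridors (Z12).
Pick 4: K3 covers 1 new corridors (Z13).
Greedy uses 4 camera mounts.

4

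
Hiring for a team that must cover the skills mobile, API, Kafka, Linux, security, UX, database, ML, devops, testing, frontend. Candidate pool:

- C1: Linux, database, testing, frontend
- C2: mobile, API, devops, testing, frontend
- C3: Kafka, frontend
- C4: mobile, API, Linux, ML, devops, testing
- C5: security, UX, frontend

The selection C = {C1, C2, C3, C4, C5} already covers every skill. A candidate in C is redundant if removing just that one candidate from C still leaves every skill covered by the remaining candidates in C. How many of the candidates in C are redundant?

Drop C1: database uncovered — not redundant.
Drop C2: the rest still cover every skill — redundant.
Drop C3: Kafka uncovered — not redundant.
Drop C4: ML uncovered — not redundant.
Drop C5: security, UX uncovered — not redundant.
1 redundant: C2.

1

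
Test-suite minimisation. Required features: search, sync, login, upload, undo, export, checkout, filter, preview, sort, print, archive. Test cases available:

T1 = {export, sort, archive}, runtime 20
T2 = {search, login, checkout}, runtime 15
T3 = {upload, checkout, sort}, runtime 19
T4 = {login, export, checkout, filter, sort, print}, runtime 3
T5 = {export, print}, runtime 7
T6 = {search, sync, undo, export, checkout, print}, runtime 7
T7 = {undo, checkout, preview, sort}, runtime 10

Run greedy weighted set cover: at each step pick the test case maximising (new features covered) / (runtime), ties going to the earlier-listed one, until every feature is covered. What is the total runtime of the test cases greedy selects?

Pick 1: T4 adds 6 new (login, export, checkout, filter, sort, print) at runtime 3 (ratio 6/3).
Pick 2: T6 adds 3 new (search, sync, undo) at runtime 7 (ratio 3/7).
Pick 3: T7 adds 1 new (preview) at runtime 10 (ratio 1/10).
Pick 4: T3 adds 1 new (upload) at runtime 19 (ratio 1/19).
Pick 5: T1 adds 1 new (archive) at runtime 20 (ratio 1/20).
Greedy total runtime: 3 + 7 + 10 + 19 + 20 = 59.

59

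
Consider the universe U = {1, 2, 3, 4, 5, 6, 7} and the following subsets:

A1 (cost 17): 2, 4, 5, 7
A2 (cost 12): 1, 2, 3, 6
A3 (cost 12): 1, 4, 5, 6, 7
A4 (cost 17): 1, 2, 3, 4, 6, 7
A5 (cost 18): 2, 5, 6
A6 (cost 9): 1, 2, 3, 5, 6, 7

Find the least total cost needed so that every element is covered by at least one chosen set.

A3, A6 cover every element at cost 12 + 9 = 21.
Any cover uses at least 2 sets; among all covering selections none totals below 21.

21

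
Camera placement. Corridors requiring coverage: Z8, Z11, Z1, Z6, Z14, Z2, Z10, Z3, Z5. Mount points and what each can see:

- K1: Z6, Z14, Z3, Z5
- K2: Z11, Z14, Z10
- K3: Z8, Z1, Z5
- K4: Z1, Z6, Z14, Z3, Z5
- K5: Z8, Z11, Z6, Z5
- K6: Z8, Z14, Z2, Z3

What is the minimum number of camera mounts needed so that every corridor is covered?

K2, K4, K6 together cover {Z8, Z11, Z1, Z6, Z14, Z2, Z10, Z3, Z5} — every corridor.
No 2 of the 6 camera mounts cover everything (all 15 pairs fall short), so 3 is minimum.

3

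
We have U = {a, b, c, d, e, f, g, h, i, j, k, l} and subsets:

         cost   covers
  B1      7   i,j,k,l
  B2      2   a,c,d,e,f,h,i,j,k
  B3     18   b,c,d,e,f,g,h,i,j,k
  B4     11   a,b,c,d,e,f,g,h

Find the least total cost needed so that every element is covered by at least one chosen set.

B1, B4 cover every element at cost 7 + 11 = 18.
Any cover uses at least 2 sets; among all covering selections none totals below 18.
Greedy by coverage-per-cost would pick B2, B4, B1 for 20 — worse than the optimum 18.

18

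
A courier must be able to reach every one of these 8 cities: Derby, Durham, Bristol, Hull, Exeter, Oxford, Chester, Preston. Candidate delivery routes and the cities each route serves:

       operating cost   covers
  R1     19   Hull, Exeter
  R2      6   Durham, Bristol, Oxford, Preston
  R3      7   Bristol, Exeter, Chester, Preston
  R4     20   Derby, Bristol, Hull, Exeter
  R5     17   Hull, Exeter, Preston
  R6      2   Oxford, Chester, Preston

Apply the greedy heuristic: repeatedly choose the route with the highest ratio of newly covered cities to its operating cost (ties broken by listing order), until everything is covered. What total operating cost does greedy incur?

Pick 1: R6 adds 3 new (Oxford, Chester, Preston) at operating cost 2 (ratio 3/2).
Pick 2: R2 adds 2 new (Durham, Bristol) at operating cost 6 (ratio 2/6).
Pick 3: R4 adds 3 new (Derby, Hull, Exeter) at operating cost 20 (ratio 3/20).
Greedy total operating cost: 2 + 6 + 20 = 28.

28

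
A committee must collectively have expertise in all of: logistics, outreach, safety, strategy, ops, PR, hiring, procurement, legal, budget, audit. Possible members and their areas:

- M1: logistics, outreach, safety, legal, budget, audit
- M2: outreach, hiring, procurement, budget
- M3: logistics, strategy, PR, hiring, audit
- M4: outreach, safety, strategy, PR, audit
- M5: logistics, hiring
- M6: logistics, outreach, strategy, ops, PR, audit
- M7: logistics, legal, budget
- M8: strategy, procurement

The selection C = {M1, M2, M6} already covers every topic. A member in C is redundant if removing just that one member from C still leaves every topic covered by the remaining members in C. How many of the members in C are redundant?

0

Drop M1: safety, legal uncovered — not redundant.
Drop M2: hiring, procurement uncovered — not redundant.
Drop M6: strategy, ops, PR uncovered — not redundant.
None of the members in C is redundant.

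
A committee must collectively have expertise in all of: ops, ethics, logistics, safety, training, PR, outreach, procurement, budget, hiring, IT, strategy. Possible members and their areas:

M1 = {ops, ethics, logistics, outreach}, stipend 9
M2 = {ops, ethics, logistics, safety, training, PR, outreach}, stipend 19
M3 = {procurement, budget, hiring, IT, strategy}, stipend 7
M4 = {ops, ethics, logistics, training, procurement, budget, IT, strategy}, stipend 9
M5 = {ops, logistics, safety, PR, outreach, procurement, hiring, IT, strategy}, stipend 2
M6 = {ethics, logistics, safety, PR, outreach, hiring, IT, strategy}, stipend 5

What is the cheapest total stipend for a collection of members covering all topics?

M4, M5 cover every topic at stipend 9 + 2 = 11.
Any cover uses at least 2 members; among all covering selections none totals below 11.

11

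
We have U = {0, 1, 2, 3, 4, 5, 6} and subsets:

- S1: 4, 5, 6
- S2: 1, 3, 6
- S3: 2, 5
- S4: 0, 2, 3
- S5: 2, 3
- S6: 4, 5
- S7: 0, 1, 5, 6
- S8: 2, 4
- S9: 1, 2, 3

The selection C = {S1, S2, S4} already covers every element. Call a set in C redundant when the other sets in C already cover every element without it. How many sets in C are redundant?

0

Drop S1: 4, 5 uncovered — not redundant.
Drop S2: 1 uncovered — not redundant.
Drop S4: 0, 2 uncovered — not redundant.
None of the sets in C is redundant.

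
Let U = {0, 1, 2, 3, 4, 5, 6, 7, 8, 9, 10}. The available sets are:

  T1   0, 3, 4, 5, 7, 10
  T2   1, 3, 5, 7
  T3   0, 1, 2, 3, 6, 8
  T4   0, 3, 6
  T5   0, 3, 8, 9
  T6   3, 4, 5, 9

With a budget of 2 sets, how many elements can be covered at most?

10

Choosing T1, T3 covers {0, 1, 2, 3, 4, 5, 6, 7, 8, 10} — 10 elements.
No choice of 2 sets does better; here 9 is left uncovered.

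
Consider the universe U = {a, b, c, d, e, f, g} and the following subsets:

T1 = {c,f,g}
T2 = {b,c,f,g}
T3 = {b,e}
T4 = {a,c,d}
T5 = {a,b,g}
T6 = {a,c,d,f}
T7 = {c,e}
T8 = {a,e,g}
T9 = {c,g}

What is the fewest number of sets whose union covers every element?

3

T1, T3, T4 together cover {a, b, c, d, e, f, g} — every element.
No 2 of the 9 sets cover everything (all 36 pairs fall short), so 3 is minimum.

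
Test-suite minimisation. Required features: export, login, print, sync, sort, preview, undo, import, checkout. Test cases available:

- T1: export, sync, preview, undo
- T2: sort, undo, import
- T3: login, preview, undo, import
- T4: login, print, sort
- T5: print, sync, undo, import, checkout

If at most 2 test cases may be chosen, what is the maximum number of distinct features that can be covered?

7

Choosing T1, T4 covers {export, login, print, sync, sort, preview, undo} — 7 features.
No choice of 2 test cases does better; here import, checkout are left uncovered.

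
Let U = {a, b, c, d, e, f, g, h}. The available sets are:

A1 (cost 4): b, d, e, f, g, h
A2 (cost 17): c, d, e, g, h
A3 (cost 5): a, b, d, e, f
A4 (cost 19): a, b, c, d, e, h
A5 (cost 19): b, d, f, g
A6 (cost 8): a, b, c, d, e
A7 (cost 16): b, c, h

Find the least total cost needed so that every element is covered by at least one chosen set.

A1, A6 cover every element at cost 4 + 8 = 12.
Any cover uses at least 2 sets; among all covering selections none totals below 12.

12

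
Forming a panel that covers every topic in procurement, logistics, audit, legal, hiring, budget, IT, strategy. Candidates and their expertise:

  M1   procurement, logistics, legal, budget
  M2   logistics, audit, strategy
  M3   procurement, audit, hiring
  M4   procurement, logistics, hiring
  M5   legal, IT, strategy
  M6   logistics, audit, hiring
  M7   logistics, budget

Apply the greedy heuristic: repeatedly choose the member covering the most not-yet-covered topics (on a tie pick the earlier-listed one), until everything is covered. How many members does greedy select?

Pick 1: M1 covers 4 new topics (procurement, logistics, legal, budget).
Pick 2: M2 covers 2 new topics (audit, strategy).
Pick 3: M3 covers 1 new topics (hiring).
Pick 4: M5 covers 1 new topics (IT).
Greedy uses 4 members. (The true minimum is 3.)

4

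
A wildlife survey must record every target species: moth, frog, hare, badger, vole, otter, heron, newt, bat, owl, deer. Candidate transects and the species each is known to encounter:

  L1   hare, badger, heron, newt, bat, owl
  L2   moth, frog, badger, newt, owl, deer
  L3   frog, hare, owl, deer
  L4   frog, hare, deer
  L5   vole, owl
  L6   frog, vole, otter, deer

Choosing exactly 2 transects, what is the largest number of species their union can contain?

10

Choosing L1, L6 covers {frog, hare, badger, vole, otter, heron, newt, bat, owl, deer} — 10 species.
No choice of 2 transects does better; here moth is left uncovered.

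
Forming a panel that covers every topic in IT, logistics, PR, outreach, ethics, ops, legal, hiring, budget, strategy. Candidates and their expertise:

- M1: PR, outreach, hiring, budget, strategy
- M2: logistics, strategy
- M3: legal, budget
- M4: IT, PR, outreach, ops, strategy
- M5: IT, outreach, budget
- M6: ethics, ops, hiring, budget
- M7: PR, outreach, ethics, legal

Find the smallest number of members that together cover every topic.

4

M1, M2, M4, M7 together cover {IT, logistics, PR, outreach, ethics, ops, legal, hiring, budget, strategy} — every topic.
No 3 of the 7 members cover everything (all 35 triples fall short), so 4 is minimum.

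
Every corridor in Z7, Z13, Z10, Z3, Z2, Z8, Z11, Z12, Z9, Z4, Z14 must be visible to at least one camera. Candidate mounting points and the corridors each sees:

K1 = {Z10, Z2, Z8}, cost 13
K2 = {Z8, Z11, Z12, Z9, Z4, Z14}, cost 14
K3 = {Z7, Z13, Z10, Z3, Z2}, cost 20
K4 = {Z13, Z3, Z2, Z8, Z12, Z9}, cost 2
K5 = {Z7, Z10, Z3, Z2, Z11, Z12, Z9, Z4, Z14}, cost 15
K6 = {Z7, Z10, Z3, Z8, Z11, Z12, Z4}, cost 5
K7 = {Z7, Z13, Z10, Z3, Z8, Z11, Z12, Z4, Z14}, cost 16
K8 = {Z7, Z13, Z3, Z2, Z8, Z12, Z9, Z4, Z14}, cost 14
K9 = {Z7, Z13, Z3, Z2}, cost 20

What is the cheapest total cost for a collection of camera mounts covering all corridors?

K4, K5 cover every corridor at cost 2 + 15 = 17.
Any cover uses at least 2 camera mounts; among all covering selections none totals below 17.

17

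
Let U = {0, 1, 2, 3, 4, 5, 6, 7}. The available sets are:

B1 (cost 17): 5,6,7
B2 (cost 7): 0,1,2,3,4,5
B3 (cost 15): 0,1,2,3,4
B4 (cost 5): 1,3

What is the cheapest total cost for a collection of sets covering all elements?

B1, B2 cover every element at cost 17 + 7 = 24.
Any cover uses at least 2 sets; among all covering selections none totals below 24.

24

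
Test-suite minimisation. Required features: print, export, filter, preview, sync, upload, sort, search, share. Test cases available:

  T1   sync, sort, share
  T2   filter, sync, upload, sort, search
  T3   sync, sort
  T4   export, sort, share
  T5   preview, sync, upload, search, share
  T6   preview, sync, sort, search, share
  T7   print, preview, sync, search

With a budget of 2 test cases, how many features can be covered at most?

7

Choosing T2, T4 covers {export, filter, sync, upload, sort, search, share} — 7 features.
No choice of 2 test cases does better; here print, preview are left uncovered.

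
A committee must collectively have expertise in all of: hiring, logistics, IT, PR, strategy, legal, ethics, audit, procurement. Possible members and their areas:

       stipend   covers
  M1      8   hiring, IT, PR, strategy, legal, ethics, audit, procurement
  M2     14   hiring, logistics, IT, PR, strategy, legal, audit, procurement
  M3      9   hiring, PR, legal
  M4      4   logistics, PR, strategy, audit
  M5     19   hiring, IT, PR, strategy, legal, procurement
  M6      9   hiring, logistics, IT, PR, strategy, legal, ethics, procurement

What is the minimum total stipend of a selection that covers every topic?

M1, M4 cover every topic at stipend 8 + 4 = 12.
Any cover uses at least 2 members; among all covering selections none totals below 12.

12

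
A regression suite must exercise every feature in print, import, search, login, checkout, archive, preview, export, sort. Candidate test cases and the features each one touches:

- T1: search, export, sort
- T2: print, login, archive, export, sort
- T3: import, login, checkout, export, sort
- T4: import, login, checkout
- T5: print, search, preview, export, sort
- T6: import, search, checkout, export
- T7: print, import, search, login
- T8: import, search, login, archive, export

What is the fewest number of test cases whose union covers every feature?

T2, T3, T5 together cover {print, import, search, login, checkout, archive, preview, export, sort} — every feature.
No 2 of the 8 test cases cover everything (all 28 pairs fall short), so 3 is minimum.

3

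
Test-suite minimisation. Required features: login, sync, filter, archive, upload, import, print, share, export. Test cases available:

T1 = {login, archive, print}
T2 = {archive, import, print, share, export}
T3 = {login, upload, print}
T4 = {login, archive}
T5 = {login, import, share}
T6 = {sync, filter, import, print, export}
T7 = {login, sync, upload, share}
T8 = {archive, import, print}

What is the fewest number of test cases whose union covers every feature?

3

T1, T6, T7 together cover {login, sync, filter, archive, upload, import, print, share, export} — every feature.
No 2 of the 8 test cases cover everything (all 28 pairs fall short), so 3 is minimum.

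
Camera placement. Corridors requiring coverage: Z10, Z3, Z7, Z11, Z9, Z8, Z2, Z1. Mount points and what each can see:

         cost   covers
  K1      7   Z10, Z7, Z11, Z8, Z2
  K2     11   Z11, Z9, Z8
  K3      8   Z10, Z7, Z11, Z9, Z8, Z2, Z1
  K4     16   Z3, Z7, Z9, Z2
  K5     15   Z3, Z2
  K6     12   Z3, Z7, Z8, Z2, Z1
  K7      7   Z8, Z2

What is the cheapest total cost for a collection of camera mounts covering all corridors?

K3, K6 cover every corridor at cost 8 + 12 = 20.
Any cover uses at least 2 camera mounts; among all covering selections none totals below 20.

20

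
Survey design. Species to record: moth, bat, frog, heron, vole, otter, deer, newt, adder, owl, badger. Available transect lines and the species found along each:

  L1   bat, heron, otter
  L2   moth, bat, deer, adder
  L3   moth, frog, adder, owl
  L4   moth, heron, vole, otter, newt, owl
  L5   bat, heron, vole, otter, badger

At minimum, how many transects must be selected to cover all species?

4

L2, L3, L4, L5 together cover {moth, bat, frog, heron, vole, otter, deer, newt, adder, owl, badger} — every species.
No 3 of the 5 transects cover everything (all 10 triples fall short), so 4 is minimum.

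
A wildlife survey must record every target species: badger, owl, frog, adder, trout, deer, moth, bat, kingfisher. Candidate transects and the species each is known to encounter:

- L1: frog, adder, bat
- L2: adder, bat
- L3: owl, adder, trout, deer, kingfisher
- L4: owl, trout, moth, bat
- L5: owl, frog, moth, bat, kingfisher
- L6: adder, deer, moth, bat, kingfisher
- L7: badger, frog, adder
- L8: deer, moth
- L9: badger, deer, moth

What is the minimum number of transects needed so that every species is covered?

3

L1, L3, L9 together cover {badger, owl, frog, adder, trout, deer, moth, bat, kingfisher} — every species.
No 2 of the 9 transects cover everything (all 36 pairs fall short), so 3 is minimum.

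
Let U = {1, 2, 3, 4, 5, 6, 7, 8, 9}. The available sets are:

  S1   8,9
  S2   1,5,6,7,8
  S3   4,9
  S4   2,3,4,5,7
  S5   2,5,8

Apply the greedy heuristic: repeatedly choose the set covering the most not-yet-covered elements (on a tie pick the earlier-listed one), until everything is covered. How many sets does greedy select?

3

Pick 1: S2 covers 5 new elements (1, 5, 6, 7, 8).
Pick 2: S4 covers 3 new elements (2, 3, 4).
Pick 3: S1 covers 1 new elements (9).
Greedy uses 3 sets.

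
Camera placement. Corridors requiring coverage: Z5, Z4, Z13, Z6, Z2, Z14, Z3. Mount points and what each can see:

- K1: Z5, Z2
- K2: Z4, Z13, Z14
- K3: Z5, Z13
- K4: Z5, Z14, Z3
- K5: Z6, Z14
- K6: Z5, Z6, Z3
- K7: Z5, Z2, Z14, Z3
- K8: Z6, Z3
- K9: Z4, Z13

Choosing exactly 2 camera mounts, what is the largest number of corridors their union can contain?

6

Choosing K2, K6 covers {Z5, Z4, Z13, Z6, Z14, Z3} — 6 corridors.
No choice of 2 camera mounts does better; here Z2 is left uncovered.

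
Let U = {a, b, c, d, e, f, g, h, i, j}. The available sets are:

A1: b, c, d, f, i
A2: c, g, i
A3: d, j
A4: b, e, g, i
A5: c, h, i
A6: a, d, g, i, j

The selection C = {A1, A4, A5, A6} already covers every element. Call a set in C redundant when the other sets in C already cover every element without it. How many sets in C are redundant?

Drop A1: f uncovered — not redundant.
Drop A4: e uncovered — not redundant.
Drop A5: h uncovered — not redundant.
Drop A6: a, j uncovered — not redundant.
None of the sets in C is redundant.

0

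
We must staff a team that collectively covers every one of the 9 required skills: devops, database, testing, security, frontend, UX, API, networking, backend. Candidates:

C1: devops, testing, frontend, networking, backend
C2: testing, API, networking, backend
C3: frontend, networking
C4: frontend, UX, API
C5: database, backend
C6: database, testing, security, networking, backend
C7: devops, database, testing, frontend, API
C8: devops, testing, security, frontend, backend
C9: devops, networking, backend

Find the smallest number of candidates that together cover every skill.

3

C1, C4, C6 together cover {devops, database, testing, security, frontend, UX, API, networking, backend} — every skill.
No 2 of the 9 candidates cover everything (all 36 pairs fall short), so 3 is minimum.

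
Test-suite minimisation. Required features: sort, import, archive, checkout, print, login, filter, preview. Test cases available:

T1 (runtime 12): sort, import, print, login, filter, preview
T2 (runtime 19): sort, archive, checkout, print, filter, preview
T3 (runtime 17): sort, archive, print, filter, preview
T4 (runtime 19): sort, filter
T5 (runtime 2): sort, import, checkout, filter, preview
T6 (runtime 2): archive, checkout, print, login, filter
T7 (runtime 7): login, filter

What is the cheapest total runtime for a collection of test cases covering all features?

4

T5, T6 cover every feature at runtime 2 + 2 = 4.
Any cover uses at least 2 test cases; among all covering selections none totals below 4.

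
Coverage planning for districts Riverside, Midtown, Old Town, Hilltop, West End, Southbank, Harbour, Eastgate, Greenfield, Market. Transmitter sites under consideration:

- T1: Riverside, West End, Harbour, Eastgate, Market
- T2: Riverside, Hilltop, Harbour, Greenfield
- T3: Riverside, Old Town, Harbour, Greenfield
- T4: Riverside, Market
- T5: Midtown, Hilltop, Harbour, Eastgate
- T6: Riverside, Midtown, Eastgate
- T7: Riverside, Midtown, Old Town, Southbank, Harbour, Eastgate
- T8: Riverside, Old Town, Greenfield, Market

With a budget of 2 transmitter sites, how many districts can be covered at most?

Choosing T1, T7 covers {Riverside, Midtown, Old Town, West End, Southbank, Harbour, Eastgate, Market} — 8 districts.
No choice of 2 transmitter sites does better; here Hilltop, Greenfield are left uncovered.

8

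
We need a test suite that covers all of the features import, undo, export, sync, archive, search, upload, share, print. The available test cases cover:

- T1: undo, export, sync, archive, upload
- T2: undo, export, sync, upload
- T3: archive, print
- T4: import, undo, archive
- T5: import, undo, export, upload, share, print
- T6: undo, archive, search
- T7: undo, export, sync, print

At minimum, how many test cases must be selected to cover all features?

T1, T5, T6 together cover {import, undo, export, sync, archive, search, upload, share, print} — every feature.
No 2 of the 7 test cases cover everything (all 21 pairs fall short), so 3 is minimum.

3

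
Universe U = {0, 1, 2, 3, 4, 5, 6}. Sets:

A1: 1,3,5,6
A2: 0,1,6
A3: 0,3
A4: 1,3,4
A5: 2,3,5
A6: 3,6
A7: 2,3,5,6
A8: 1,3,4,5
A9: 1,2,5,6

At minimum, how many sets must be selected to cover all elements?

A2, A4, A5 together cover {0, 1, 2, 3, 4, 5, 6} — every element.
No 2 of the 9 sets cover everything (all 36 pairs fall short), so 3 is minimum.
Greedy (largest uncovered first) would take A1, A2, A4, A5 — 4 sets — but 3 suffice.

3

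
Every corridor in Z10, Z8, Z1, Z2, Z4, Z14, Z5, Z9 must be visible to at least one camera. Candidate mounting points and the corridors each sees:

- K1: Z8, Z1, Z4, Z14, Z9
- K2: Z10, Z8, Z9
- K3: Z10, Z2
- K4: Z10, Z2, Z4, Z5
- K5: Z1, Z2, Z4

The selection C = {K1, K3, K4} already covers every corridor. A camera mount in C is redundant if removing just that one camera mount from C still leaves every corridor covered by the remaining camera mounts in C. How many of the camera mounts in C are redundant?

1

Drop K1: Z8, Z1, Z14, Z9 uncovered — not redundant.
Drop K3: the rest still cover every corridor — redundant.
Drop K4: Z5 uncovered — not redundant.
1 redundant: K3.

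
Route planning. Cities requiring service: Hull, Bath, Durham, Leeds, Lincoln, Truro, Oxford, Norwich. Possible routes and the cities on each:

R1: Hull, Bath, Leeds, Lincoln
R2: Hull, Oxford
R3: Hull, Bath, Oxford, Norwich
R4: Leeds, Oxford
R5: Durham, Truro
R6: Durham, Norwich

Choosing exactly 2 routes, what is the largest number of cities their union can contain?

6

Choosing R1, R3 covers {Hull, Bath, Leeds, Lincoln, Oxford, Norwich} — 6 cities.
No choice of 2 routes does better; here Durham, Truro are left uncovered.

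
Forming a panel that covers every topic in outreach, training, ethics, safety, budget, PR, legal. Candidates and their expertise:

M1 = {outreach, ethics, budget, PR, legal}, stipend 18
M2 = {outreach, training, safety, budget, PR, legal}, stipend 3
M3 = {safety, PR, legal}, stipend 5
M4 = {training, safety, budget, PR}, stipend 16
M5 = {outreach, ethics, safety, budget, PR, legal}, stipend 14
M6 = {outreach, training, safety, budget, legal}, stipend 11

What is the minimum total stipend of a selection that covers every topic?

M2, M5 cover every topic at stipend 3 + 14 = 17.
Any cover uses at least 2 members; among all covering selections none totals below 17.

17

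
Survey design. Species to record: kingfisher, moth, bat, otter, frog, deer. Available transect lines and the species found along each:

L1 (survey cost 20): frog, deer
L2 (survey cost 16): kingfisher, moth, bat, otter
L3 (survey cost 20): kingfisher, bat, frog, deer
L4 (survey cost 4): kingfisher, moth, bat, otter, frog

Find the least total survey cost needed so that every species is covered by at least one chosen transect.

24

L1, L4 cover every species at survey cost 20 + 4 = 24.
Any cover uses at least 2 transects; among all covering selections none totals below 24.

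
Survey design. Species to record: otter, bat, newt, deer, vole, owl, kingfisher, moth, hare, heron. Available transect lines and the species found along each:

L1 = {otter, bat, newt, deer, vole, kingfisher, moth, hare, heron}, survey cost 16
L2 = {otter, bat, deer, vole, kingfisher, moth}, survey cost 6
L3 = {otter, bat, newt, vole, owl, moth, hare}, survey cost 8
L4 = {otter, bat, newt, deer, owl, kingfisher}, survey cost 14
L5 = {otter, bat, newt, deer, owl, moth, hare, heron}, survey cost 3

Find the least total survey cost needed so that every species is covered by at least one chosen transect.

9

L2, L5 cover every species at survey cost 6 + 3 = 9.
Any cover uses at least 2 transects; among all covering selections none totals below 9.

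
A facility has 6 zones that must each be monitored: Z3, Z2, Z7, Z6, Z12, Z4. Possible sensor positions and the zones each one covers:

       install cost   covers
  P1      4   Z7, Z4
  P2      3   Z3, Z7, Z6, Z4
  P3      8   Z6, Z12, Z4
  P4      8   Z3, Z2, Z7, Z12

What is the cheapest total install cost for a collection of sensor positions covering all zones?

P2, P4 cover every zone at install cost 3 + 8 = 11.
Any cover uses at least 2 sensor positions; among all covering selections none totals below 11.

11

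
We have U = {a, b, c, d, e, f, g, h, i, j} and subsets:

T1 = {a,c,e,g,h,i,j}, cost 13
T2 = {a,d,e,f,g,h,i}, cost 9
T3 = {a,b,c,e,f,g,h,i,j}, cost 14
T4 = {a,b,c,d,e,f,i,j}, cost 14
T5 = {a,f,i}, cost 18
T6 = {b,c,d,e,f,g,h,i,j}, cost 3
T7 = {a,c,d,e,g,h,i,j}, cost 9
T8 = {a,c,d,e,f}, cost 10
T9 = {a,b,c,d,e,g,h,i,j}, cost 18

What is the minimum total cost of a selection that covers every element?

12

T2, T6 cover every element at cost 9 + 3 = 12.
Any cover uses at least 2 sets; among all covering selections none totals below 12.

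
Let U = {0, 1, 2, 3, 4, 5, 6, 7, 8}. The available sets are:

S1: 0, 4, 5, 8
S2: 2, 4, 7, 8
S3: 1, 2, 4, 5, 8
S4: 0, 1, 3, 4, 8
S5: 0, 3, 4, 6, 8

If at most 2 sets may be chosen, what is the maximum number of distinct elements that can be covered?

Choosing S3, S5 covers {0, 1, 2, 3, 4, 5, 6, 8} — 8 elements.
No choice of 2 sets does better; here 7 is left uncovered.

8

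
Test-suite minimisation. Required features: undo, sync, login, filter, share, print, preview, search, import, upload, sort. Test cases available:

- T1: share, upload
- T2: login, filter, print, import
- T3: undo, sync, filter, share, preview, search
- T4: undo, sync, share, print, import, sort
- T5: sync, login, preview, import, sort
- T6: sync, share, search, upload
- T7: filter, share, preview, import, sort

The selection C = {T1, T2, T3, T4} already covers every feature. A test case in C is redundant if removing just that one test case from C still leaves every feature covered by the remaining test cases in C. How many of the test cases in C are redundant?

Drop T1: upload uncovered — not redundant.
Drop T2: login uncovered — not redundant.
Drop T3: preview, search uncovered — not redundant.
Drop T4: sort uncovered — not redundant.
None of the test cases in C is redundant.

0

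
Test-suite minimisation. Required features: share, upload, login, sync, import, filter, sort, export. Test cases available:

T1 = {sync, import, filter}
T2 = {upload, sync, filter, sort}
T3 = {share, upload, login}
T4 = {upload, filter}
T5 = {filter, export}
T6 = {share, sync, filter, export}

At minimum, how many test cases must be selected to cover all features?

4

T1, T2, T3, T5 together cover {share, upload, login, sync, import, filter, sort, export} — every feature.
No 3 of the 6 test cases cover everything (all 20 triples fall short), so 4 is minimum.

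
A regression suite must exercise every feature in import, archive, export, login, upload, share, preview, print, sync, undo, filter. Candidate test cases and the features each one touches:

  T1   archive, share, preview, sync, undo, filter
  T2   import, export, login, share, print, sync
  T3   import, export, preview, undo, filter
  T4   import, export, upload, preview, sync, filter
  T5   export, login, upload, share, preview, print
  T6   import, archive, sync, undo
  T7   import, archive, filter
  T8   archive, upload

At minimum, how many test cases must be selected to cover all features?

T1, T2, T4 together cover {import, archive, export, login, upload, share, preview, print, sync, undo, filter} — every feature.
No 2 of the 8 test cases cover everything (all 28 pairs fall short), so 3 is minimum.

3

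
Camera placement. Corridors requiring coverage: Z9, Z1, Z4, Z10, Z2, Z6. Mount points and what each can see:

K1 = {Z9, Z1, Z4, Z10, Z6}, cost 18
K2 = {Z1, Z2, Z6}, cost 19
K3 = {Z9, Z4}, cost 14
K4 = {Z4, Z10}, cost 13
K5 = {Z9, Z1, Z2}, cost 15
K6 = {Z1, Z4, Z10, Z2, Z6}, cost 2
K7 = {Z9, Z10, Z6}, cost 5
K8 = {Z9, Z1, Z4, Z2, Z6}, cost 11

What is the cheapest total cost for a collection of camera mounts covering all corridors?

7

K6, K7 cover every corridor at cost 2 + 5 = 7.
Any cover uses at least 2 camera mounts; among all covering selections none totals below 7.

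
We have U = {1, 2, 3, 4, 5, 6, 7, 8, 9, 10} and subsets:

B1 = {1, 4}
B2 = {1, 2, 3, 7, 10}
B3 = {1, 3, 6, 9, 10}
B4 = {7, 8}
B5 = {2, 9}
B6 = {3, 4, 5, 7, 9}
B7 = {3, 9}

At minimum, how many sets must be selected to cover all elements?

B2, B3, B4, B6 together cover {1, 2, 3, 4, 5, 6, 7, 8, 9, 10} — every element.
No 3 of the 7 sets cover everything (all 35 triples fall short), so 4 is minimum.

4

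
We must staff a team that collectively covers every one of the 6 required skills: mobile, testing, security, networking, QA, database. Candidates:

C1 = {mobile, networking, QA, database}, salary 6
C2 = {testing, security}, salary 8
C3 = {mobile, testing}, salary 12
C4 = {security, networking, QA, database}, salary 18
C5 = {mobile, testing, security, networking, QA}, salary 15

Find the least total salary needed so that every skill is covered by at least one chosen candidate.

C1, C2 cover every skill at salary 6 + 8 = 14.
Any cover uses at least 2 candidates; among all covering selections none totals below 14.

14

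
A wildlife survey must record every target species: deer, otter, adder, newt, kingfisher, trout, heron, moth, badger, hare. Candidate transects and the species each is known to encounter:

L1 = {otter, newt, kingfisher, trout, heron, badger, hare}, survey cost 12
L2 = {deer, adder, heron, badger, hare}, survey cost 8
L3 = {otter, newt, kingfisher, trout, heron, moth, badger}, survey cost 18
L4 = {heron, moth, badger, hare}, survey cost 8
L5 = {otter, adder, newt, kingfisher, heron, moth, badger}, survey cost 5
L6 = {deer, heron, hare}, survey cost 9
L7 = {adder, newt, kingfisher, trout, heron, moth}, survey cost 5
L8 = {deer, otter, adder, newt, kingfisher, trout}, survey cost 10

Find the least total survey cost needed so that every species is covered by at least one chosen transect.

18

L4, L8 cover every species at survey cost 8 + 10 = 18.
Any cover uses at least 2 transects; among all covering selections none totals below 18.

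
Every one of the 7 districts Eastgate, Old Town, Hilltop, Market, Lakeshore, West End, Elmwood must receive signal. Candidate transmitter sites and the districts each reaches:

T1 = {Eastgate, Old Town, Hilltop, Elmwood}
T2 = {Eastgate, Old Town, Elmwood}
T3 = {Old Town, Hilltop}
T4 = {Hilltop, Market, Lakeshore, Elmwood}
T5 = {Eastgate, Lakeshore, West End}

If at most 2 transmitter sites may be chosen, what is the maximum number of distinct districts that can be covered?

6

Choosing T1, T4 covers {Eastgate, Old Town, Hilltop, Market, Lakeshore, Elmwood} — 6 districts.
No choice of 2 transmitter sites does better; here West End is left uncovered.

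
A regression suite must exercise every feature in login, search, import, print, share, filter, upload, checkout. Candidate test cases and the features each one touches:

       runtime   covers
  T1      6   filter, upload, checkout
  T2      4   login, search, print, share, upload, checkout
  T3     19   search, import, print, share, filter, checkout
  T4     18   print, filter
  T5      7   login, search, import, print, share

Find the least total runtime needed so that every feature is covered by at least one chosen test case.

T1, T5 cover every feature at runtime 6 + 7 = 13.
Any cover uses at least 2 test cases; among all covering selections none totals below 13.

13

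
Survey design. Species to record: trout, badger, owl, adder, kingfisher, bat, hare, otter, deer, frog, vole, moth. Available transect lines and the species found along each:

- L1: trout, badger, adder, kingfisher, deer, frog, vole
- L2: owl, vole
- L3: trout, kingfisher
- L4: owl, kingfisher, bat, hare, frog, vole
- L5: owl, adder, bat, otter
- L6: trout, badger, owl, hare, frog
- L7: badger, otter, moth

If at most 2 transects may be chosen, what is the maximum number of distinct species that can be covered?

Choosing L1, L4 covers {trout, badger, owl, adder, kingfisher, bat, hare, deer, frog, vole} — 10 species.
No choice of 2 transects does better; here otter, moth are left uncovered.

10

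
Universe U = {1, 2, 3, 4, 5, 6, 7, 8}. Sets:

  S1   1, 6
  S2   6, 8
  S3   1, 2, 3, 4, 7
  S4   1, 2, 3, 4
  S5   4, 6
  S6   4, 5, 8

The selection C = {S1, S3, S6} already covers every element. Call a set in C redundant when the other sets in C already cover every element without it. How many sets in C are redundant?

Drop S1: 6 uncovered — not redundant.
Drop S3: 2, 3, 7 uncovered — not redundant.
Drop S6: 5, 8 uncovered — not redundant.
None of the sets in C is redundant.

0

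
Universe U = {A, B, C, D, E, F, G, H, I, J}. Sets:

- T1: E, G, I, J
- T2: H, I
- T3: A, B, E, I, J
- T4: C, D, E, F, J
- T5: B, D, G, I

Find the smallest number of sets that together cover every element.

4

T1, T2, T3, T4 together cover {A, B, C, D, E, F, G, H, I, J} — every element.
No 3 of the 5 sets cover everything (all 10 triples fall short), so 4 is minimum.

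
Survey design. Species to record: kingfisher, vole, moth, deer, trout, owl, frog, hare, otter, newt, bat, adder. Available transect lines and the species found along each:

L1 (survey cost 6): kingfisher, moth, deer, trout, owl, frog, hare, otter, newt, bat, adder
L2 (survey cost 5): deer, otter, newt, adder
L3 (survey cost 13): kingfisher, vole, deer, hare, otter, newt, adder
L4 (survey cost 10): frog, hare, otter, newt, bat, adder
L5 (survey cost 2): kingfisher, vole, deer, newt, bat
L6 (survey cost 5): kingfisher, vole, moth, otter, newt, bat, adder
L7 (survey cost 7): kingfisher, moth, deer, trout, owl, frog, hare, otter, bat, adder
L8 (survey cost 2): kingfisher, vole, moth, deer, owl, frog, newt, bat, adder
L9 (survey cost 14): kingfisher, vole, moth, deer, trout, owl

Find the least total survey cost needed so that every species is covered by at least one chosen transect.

8

L1, L5 cover every species at survey cost 6 + 2 = 8.
Any cover uses at least 2 transects; among all covering selections none totals below 8.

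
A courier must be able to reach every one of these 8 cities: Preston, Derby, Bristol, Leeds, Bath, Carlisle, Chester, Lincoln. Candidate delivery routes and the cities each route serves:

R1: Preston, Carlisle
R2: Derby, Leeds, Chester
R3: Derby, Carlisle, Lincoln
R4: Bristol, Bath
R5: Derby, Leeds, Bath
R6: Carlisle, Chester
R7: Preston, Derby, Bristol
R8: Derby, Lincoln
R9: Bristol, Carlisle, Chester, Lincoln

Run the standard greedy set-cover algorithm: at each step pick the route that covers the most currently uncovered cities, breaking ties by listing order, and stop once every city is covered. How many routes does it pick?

3

Pick 1: R9 covers 4 new cities (Bristol, Carlisle, Chester, Lincoln).
Pick 2: R5 covers 3 new cities (Derby, Leeds, Bath).
Pick 3: R1 covers 1 new cities (Preston).
Greedy uses 3 routes.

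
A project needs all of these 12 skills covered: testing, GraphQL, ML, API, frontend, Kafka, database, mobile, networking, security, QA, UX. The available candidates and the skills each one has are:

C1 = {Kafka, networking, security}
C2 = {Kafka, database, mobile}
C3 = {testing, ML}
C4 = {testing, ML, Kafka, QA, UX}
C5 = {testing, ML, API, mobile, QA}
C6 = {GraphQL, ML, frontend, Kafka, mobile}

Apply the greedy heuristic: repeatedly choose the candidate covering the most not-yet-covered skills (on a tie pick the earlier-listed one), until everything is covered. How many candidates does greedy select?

Pick 1: C4 covers 5 new skills (testing, ML, Kafka, QA, UX).
Pick 2: C6 covers 3 new skills (GraphQL, frontend, mobile).
Pick 3: C1 covers 2 new skills (networking, security).
Pick 4: C2 covers 1 new skills (database).
Pick 5: C5 covers 1 new skills (API).
Greedy uses 5 candidates.

5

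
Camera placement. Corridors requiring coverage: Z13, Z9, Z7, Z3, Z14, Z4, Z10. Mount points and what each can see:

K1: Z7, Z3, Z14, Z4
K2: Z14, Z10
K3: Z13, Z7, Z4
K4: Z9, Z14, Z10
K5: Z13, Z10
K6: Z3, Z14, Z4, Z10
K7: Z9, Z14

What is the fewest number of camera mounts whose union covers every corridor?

3

K1, K3, K4 together cover {Z13, Z9, Z7, Z3, Z14, Z4, Z10} — every corridor.
No 2 of the 7 camera mounts cover everything (all 21 pairs fall short), so 3 is minimum.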